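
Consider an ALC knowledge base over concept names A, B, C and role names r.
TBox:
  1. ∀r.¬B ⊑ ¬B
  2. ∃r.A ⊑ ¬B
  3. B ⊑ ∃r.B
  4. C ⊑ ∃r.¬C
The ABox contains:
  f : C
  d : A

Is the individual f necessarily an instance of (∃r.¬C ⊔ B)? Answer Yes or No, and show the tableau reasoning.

1. f : (∃r.¬C ⊔ B)?  L(f) = {C} ∪ {(∀r.C ⊓ ¬B)}
   clash {C, ¬C} at an ∃-successor — f ∈ (∃r.¬C ⊔ B)
2. Hence f : (∃r.¬C ⊔ B): entailed.

Yes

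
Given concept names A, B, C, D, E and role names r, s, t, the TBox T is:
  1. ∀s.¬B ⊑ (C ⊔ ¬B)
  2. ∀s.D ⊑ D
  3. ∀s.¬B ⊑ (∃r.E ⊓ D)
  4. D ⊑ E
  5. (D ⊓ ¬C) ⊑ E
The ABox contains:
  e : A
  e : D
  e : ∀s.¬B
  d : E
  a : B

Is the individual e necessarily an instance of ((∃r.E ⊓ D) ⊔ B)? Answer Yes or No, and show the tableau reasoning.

Yes

1. e : ((∃r.E ⊓ D) ⊔ B)?  L(e) = {A, D, ∀s.¬B} ∪ {((∀r.¬E ⊔ ¬D) ⊓ ¬B)}
   clash {D, ¬D} at e — e ∈ ((∃r.E ⊓ D) ⊔ B)
2. Hence e : ((∃r.E ⊓ D) ⊔ B): entailed.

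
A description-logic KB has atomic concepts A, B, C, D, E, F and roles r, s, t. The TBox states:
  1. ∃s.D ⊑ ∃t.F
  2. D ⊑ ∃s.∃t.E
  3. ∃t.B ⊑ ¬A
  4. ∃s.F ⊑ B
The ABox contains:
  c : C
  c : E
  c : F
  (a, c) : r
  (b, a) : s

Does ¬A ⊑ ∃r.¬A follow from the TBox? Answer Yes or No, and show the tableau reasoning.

1. ¬A ⊑ ∃r.¬A  ⇔  (¬A ⊓ ∀r.A) unsat w.r.t. T
   open: L(x₀) ⊇ {¬A, ¬D, ∀r.A, ∀s.¬D, ∀s.¬F}
2. Hence ¬A ⊑ ∃r.¬A: not entailed.

No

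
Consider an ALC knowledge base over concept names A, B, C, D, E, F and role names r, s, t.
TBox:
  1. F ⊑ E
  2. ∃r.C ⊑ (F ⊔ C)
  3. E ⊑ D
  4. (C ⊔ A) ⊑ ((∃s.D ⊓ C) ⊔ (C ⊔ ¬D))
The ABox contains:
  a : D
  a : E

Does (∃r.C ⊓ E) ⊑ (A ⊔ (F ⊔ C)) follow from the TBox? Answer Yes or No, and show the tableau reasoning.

1. (∃r.C ⊓ E) ⊑ (A ⊔ (F ⊔ C))  ⇔  ((∃r.C ⊓ E) ⊓ (¬A ⊓ (¬F ⊓ ¬C))) unsat w.r.t. T
   all branches close; clash {C, ¬C} at x₀
2. Hence (∃r.C ⊓ E) ⊑ (A ⊔ (F ⊔ C)): entailed.

Yes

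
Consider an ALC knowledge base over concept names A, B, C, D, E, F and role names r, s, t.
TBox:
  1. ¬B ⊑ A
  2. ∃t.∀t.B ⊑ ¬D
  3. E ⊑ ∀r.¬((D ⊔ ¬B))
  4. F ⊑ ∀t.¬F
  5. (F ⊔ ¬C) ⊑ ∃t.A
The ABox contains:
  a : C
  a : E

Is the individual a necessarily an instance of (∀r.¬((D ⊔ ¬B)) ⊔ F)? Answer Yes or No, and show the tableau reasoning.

1. a : (∀r.¬((D ⊔ ¬B)) ⊔ F)?  L(a) = {C, E} ∪ {(∃r.(D ⊔ ¬B) ⊓ ¬F)}
   clash {B, ¬B} at an ∃-successor — a ∈ (∀r.¬((D ⊔ ¬B)) ⊔ F)
2. Hence a : (∀r.¬((D ⊔ ¬B)) ⊔ F): entailed.

Yes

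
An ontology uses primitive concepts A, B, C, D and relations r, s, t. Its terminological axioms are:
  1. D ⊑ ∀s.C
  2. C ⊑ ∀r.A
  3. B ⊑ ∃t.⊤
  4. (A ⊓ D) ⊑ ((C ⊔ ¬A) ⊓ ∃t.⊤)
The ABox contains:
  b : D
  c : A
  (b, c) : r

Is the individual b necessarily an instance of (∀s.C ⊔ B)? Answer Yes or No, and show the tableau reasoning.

Yes

1. b : (∀s.C ⊔ B)?  L(b) = {D} ∪ {(∃s.¬C ⊓ ¬B)}
   clash {C, ¬C} at an ∃-successor — b ∈ (∀s.C ⊔ B)
2. Hence b : (∀s.C ⊔ B): entailed.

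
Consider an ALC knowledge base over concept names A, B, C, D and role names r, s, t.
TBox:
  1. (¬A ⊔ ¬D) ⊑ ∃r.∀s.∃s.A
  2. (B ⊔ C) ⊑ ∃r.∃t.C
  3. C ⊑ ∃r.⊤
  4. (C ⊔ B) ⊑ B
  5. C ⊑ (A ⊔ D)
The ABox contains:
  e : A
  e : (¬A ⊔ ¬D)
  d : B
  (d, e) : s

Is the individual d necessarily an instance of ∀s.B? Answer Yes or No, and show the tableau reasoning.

1. d : ∀s.B?  L(d) = {B} ∪ {∃s.¬B}
   open: L(d) ⊇ {A, B, D, ¬C, ∃r.∃t.C, …} (+ ∃-successors) — d ∉ ∀s.B possible
2. Hence d : ∀s.B: not entailed.

No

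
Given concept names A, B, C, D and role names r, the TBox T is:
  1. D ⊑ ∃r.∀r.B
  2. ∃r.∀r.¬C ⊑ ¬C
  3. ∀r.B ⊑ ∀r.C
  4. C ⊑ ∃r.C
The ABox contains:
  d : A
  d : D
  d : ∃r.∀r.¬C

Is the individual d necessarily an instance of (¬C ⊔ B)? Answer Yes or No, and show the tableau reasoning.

Yes

1. d : (¬C ⊔ B)?  L(d) = {A, D, ∃r.∀r.¬C} ∪ {(C ⊓ ¬B)}
   clash {C, ¬C} at d — d ∈ (¬C ⊔ B)
2. Hence d : (¬C ⊔ B): entailed.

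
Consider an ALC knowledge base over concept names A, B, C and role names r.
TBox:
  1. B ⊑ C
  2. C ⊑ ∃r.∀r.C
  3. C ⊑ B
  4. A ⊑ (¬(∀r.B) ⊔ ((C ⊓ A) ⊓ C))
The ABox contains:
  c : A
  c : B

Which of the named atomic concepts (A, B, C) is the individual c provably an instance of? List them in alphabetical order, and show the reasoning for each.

{A, B, C}

1. c : A?  L(c) = {A, B} ∪ {¬A}
   clash {A, ¬A} at c — c ∈ A
2. c : B?  L(c) = {A, B} ∪ {¬B}
   clash {B, ¬B} at c — c ∈ B
3. c : C?  L(c) = {A, B} ∪ {¬C}
   clash {C, ¬C} at c — c ∈ C
4. Entailed for c: {A, B, C}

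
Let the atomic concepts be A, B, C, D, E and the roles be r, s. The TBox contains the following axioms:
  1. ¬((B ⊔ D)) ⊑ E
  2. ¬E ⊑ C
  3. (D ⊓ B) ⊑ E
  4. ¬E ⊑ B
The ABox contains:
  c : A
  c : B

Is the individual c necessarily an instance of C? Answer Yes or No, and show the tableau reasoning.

No

1. c : C?  L(c) = {A, B} ∪ {¬C}
   open: L(c) ⊇ {A, B, E, ¬C} — c ∉ C possible
2. Hence c : C: not entailed.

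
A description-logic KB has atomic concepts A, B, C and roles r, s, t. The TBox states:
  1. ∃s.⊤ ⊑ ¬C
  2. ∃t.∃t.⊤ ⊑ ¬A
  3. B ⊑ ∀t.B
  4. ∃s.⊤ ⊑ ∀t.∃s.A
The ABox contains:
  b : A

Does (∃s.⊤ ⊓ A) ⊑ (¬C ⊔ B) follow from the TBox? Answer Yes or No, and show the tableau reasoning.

1. (∃s.⊤ ⊓ A) ⊑ (¬C ⊔ B)  ⇔  ((∃s.⊤ ⊓ A) ⊓ (C ⊓ ¬B)) unsat w.r.t. T
   all branches close; clash {C, ¬C} at x₀
2. Hence (∃s.⊤ ⊓ A) ⊑ (¬C ⊔ B): entailed.

Yes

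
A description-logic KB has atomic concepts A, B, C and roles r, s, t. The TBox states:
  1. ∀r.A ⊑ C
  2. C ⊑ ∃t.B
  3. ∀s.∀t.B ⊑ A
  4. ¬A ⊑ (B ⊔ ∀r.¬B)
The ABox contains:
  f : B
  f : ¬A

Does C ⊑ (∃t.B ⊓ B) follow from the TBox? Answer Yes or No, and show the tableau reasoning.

1. C ⊑ (∃t.B ⊓ B)  ⇔  (C ⊓ (∀t.¬B ⊔ ¬B)) unsat w.r.t. T
   apply at x₀: C⊑∃t.B
   open: L(x₀) ⊇ {A, C, ¬B, ∃t.B} (+ ∃-successors)
2. Hence C ⊑ (∃t.B ⊓ B): not entailed.

No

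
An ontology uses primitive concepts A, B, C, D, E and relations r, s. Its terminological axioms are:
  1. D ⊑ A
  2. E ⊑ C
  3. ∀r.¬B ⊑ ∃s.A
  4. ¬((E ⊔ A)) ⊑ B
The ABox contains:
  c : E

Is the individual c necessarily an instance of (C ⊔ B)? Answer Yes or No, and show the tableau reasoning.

1. c : (C ⊔ B)?  L(c) = {E} ∪ {(¬C ⊓ ¬B)}
   clash {B, ¬B} at c — c ∈ (C ⊔ B)
2. Hence c : (C ⊔ B): entailed.

Yes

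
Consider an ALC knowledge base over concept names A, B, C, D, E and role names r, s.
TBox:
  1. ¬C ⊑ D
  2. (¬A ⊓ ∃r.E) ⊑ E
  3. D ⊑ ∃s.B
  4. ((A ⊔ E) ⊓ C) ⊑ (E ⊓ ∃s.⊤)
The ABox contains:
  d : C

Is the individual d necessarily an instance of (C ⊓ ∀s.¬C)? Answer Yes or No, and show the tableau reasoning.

No

1. d : (C ⊓ ∀s.¬C)?  L(d) = {C} ∪ {(¬C ⊔ ∃s.C)}
   open: L(d) ⊇ {C, ¬A, ¬D, ¬E, ∀r.¬E, …} (+ ∃-successors) — d ∉ (C ⊓ ∀s.¬C) possible
2. Hence d : (C ⊓ ∀s.¬C): not entailed.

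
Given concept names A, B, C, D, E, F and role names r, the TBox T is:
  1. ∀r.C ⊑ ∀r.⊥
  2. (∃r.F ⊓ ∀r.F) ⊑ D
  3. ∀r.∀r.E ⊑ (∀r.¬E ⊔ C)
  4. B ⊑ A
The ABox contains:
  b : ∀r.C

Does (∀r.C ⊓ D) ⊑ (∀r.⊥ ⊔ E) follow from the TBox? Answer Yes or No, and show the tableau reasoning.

Yes

1. (∀r.C ⊓ D) ⊑ (∀r.⊥ ⊔ E)  ⇔  ((∀r.C ⊓ D) ⊓ (∃r.⊤ ⊓ ¬E)) unsat w.r.t. T
   all branches close; clash ⊥ at an ∃-successor
2. Hence (∀r.C ⊓ D) ⊑ (∀r.⊥ ⊔ E): entailed.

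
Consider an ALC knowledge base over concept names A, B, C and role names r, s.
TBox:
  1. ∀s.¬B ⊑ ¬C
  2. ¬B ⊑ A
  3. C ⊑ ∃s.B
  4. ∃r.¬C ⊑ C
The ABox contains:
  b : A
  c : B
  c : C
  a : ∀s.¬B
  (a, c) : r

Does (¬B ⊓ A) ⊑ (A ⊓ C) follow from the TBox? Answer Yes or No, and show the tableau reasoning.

1. (¬B ⊓ A) ⊑ (A ⊓ C)  ⇔  ((¬B ⊓ A) ⊓ (¬A ⊔ ¬C)) unsat w.r.t. T
   open: L(x₀) ⊇ {A, ¬B, ¬C, ∀r.C}
2. Hence (¬B ⊓ A) ⊑ (A ⊓ C): not entailed.

No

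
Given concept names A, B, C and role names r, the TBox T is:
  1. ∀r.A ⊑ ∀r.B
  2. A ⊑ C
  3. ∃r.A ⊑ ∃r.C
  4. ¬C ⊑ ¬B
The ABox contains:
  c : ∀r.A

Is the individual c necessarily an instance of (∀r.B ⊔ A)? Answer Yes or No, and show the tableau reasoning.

Yes

1. c : (∀r.B ⊔ A)?  L(c) = {∀r.A} ∪ {(∃r.¬B ⊓ ¬A)}
   clash {B, ¬B} at an ∃-successor — c ∈ (∀r.B ⊔ A)
2. Hence c : (∀r.B ⊔ A): entailed.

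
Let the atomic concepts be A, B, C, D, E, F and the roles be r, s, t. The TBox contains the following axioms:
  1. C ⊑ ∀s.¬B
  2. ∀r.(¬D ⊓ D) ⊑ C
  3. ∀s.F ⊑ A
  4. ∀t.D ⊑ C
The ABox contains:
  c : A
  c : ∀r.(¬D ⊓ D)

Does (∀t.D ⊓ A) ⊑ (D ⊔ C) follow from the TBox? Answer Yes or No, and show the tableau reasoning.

1. (∀t.D ⊓ A) ⊑ (D ⊔ C)  ⇔  ((∀t.D ⊓ A) ⊓ (¬D ⊓ ¬C)) unsat w.r.t. T
   all branches close; clash {C, ¬C} at x₀
2. Hence (∀t.D ⊓ A) ⊑ (D ⊔ C): entailed.

Yes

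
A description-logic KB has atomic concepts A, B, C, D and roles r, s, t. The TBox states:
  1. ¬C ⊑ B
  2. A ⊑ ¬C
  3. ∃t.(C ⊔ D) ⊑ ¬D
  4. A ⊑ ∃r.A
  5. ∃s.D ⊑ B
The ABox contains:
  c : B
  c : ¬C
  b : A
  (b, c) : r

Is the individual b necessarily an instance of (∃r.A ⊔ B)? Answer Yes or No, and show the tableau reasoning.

1. b : (∃r.A ⊔ B)?  L(b) = {A} ∪ {(∀r.¬A ⊓ ¬B)}
   clash {B, ¬B} at b — b ∈ (∃r.A ⊔ B)
2. Hence b : (∃r.A ⊔ B): entailed.

Yes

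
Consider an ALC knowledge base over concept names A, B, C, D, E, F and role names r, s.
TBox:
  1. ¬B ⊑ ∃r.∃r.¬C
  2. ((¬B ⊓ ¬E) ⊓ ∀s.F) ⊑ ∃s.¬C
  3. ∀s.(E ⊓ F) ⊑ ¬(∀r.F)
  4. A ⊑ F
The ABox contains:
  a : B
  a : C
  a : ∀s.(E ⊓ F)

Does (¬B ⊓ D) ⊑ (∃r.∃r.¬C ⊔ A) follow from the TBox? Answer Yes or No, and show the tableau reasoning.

Yes

1. (¬B ⊓ D) ⊑ (∃r.∃r.¬C ⊔ A)  ⇔  ((¬B ⊓ D) ⊓ (∀r.∀r.C ⊓ ¬A)) unsat w.r.t. T
   all branches close; clash {C, ¬C} at an ∃-successor
2. Hence (¬B ⊓ D) ⊑ (∃r.∃r.¬C ⊔ A): entailed.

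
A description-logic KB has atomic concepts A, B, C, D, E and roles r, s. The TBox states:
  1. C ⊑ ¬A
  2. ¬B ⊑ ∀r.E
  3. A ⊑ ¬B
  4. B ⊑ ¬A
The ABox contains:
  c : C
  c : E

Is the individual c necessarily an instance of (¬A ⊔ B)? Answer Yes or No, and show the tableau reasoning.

Yes

1. c : (¬A ⊔ B)?  L(c) = {C, E} ∪ {(A ⊓ ¬B)}
   clash {A, ¬A} at c — c ∈ (¬A ⊔ B)
2. Hence c : (¬A ⊔ B): entailed.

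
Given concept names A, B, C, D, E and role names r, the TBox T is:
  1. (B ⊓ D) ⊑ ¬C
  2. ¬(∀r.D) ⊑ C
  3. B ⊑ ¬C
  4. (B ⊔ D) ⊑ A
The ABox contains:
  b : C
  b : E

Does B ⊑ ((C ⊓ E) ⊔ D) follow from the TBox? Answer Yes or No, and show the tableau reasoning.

1. B ⊑ ((C ⊓ E) ⊔ D)  ⇔  (B ⊓ ((¬C ⊔ ¬E) ⊓ ¬D)) unsat w.r.t. T
   apply at x₀: B⊑¬C
   open: L(x₀) ⊇ {A, B, ¬C, ¬D, ∀r.D}
2. Hence B ⊑ ((C ⊓ E) ⊔ D): not entailed.

No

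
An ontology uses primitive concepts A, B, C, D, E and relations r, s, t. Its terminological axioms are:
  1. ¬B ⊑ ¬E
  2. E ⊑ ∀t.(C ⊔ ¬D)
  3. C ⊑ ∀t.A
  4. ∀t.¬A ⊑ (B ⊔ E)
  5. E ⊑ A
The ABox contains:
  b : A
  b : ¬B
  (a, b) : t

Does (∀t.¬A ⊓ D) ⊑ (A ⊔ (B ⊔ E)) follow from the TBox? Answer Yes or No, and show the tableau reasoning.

Yes

1. (∀t.¬A ⊓ D) ⊑ (A ⊔ (B ⊔ E))  ⇔  ((∀t.¬A ⊓ D) ⊓ (¬A ⊓ (¬B ⊓ ¬E))) unsat w.r.t. T
   all branches close; clash {E, ¬E} at x₀
2. Hence (∀t.¬A ⊓ D) ⊑ (A ⊔ (B ⊔ E)): entailed.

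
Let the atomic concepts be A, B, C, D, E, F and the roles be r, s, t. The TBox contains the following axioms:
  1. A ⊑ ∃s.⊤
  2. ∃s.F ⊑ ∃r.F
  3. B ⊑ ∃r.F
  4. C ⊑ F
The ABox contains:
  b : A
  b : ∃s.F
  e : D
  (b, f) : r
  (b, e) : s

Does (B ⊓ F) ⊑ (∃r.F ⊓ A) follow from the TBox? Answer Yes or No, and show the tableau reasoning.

1. (B ⊓ F) ⊑ (∃r.F ⊓ A)  ⇔  ((B ⊓ F) ⊓ (∀r.¬F ⊔ ¬A)) unsat w.r.t. T
   apply at x₀: B⊑∃r.F
   open: L(x₀) ⊇ {B, F, ¬A, ∃r.F} (+ ∃-successors)
2. Hence (B ⊓ F) ⊑ (∃r.F ⊓ A): not entailed.

No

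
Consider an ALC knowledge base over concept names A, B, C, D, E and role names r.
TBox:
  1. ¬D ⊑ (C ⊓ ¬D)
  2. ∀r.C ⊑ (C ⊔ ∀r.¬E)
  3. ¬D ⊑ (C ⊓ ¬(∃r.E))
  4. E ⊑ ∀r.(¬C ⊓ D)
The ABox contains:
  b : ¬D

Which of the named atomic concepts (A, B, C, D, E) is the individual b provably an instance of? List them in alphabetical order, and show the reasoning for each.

1. b : A?  L(b) = {¬D} ∪ {¬A}
   apply at b: ¬D⊑(C ⊓ ¬D); ¬D⊑(C ⊓ ¬(∃r.E))
   open: L(b) ⊇ {C, ¬A, ¬D, ¬E, ∀r.¬E, …} (+ ∃-successors) — b ∉ A possible
2. b : B?  L(b) = {¬D} ∪ {¬B}
   apply at b: ¬D⊑(C ⊓ ¬D); ¬D⊑(C ⊓ ¬(∃r.E))
   open: L(b) ⊇ {C, ¬B, ¬D, ¬E, ∀r.¬E, …} (+ ∃-successors) — b ∉ B possible
3. b : C?  L(b) = {¬D} ∪ {¬C}
   clash {C, ¬C} at b — b ∈ C
4. b : D?  L(b) = {¬D} ∪ {¬D}
   apply at b: ¬D⊑(C ⊓ ¬D); ¬D⊑(C ⊓ ¬(∃r.E))
   open: L(b) ⊇ {C, ¬D, ¬E, ∀r.¬E, ∃r.¬C} (+ ∃-successors) — b ∉ D possible
5. b : E?  L(b) = {¬D} ∪ {¬E}
   apply at b: ¬D⊑(C ⊓ ¬D); ¬D⊑(C ⊓ ¬(∃r.E))
   open: L(b) ⊇ {C, ¬D, ¬E, ∀r.¬E, ∃r.¬C} (+ ∃-successors) — b ∉ E possible
6. Entailed for b: {C}

{C}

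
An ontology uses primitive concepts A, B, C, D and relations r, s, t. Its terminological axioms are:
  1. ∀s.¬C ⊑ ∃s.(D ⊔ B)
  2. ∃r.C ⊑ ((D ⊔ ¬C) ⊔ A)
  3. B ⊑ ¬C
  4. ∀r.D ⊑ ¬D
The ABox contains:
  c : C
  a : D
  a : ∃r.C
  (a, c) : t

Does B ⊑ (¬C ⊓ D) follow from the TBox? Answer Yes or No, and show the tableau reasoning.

1. B ⊑ (¬C ⊓ D)  ⇔  (B ⊓ (C ⊔ ¬D)) unsat w.r.t. T
   apply at x₀: B⊑¬C
   open: L(x₀) ⊇ {B, ¬C, ¬D, ∀r.¬C, ∃s.C} (+ ∃-successors)
2. Hence B ⊑ (¬C ⊓ D): not entailed.

No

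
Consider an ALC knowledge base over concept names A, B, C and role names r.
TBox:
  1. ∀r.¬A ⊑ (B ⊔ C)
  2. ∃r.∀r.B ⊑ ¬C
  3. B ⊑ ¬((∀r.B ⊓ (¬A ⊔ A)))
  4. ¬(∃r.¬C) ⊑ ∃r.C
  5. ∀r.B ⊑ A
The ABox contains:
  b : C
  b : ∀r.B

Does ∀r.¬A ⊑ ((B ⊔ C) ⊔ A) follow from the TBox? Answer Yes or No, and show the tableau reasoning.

1. ∀r.¬A ⊑ ((B ⊔ C) ⊔ A)  ⇔  (∀r.¬A ⊓ ((¬B ⊓ ¬C) ⊓ ¬A)) unsat w.r.t. T
   all branches close; clash {C, ¬C} at x₀
2. Hence ∀r.¬A ⊑ ((B ⊔ C) ⊔ A): entailed.

Yes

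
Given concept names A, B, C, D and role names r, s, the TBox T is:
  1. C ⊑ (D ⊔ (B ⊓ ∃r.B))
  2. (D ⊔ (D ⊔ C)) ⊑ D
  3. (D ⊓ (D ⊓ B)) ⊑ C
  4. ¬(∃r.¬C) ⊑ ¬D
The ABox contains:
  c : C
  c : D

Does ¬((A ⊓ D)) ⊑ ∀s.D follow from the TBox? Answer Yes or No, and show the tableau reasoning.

No

1. ¬((A ⊓ D)) ⊑ ∀s.D  ⇔  ((¬A ⊔ ¬D) ⊓ ∃s.¬D) unsat w.r.t. T
   open: L(x₀) ⊇ {¬A, ¬C, ¬D, ∃r.¬C, ∃s.¬D} (+ ∃-successors)
2. Hence ¬((A ⊓ D)) ⊑ ∀s.D: not entailed.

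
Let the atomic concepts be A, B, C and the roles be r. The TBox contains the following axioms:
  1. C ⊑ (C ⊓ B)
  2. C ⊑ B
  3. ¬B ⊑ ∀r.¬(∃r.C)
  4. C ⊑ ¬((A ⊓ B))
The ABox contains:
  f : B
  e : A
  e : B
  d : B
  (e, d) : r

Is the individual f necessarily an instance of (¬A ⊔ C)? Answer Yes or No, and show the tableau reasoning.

No

1. f : (¬A ⊔ C)?  L(f) = {B} ∪ {(A ⊓ ¬C)}
   open: L(f) ⊇ {A, B, ¬C} — f ∉ (¬A ⊔ C) possible
2. Hence f : (¬A ⊔ C): not entailed.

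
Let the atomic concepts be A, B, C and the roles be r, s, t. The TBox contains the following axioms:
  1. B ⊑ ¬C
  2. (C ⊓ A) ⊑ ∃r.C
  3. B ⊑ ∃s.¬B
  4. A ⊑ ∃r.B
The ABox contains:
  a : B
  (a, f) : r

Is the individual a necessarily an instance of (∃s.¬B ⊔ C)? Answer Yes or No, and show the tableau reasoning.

Yes

1. a : (∃s.¬B ⊔ C)?  L(a) = {B} ∪ {(∀s.B ⊓ ¬C)}
   clash {B, ¬B} at an ∃-successor — a ∈ (∃s.¬B ⊔ C)
2. Hence a : (∃s.¬B ⊔ C): entailed.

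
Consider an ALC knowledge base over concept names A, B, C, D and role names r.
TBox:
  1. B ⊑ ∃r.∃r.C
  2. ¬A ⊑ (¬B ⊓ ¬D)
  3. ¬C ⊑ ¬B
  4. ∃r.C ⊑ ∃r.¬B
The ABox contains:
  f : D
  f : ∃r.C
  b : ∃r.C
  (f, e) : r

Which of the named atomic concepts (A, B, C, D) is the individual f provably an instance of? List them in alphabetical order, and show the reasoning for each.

{A, D}

1. f : A?  L(f) = {D, ∃r.C} ∪ {¬A}
   clash {D, ¬D} at f — f ∈ A
2. f : B?  L(f) = {D, ∃r.C} ∪ {¬B}
   apply at f: ∃r.C⊑∃r.¬B
   open: L(f) ⊇ {A, D, ¬B, ∃r.C, ∃r.¬B} (+ ∃-successors) — f ∉ B possible
3. f : C?  L(f) = {D, ∃r.C} ∪ {¬C}
   apply at f: ¬C⊑¬B; ∃r.C⊑∃r.¬B
   open: L(f) ⊇ {A, D, ¬B, ¬C, ∃r.C, …} (+ ∃-successors) — f ∉ C possible
4. f : D?  L(f) = {D, ∃r.C} ∪ {¬D}
   clash {D, ¬D} at f — f ∈ D
5. Entailed for f: {A, D}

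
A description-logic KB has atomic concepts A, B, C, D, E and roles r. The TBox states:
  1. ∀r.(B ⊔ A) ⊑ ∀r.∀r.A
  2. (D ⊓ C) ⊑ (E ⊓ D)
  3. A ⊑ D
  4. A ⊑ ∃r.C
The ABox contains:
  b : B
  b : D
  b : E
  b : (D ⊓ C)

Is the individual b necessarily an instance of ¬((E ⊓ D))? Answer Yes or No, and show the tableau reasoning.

1. b : ¬((E ⊓ D))?  L(b) = {B, D, E, (D ⊓ C)} ∪ {(E ⊓ D)}
   open: L(b) ⊇ {B, C, D, E, ¬A, …} (+ ∃-successors) — b ∉ ¬((E ⊓ D)) possible
2. Hence b : ¬((E ⊓ D)): not entailed.

No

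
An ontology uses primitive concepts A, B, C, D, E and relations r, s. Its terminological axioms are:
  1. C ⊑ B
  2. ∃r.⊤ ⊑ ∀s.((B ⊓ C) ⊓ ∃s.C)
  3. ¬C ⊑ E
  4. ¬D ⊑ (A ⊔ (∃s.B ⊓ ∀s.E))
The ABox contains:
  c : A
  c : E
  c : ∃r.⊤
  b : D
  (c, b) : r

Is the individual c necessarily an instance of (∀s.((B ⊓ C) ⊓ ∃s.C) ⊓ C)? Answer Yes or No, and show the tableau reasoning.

1. c : (∀s.((B ⊓ C) ⊓ ∃s.C) ⊓ C)?  L(c) = {A, E, ∃r.⊤} ∪ {(∃s.((¬B ⊔ ¬C) ⊔ ∀s.¬C) ⊔ ¬C)}
   apply at c: ∃r.⊤⊑∀s.((B ⊓ C) ⊓ ∃s.C)
   open: L(c) ⊇ {A, D, E, ¬C, ∀s.((B ⊓ C) ⊓ ∃s.C), …} (+ ∃-successors) — c ∉ (∀s.((B ⊓ C) ⊓ ∃s.C) ⊓ C) possible
2. Hence c : (∀s.((B ⊓ C) ⊓ ∃s.C) ⊓ C): not entailed.

No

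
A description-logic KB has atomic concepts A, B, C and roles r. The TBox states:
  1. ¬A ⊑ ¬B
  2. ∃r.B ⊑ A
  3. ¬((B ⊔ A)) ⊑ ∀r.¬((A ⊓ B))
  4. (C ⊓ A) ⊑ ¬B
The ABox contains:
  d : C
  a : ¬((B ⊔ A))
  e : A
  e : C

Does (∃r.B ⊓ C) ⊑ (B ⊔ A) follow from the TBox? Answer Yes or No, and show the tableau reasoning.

Yes

1. (∃r.B ⊓ C) ⊑ (B ⊔ A)  ⇔  ((∃r.B ⊓ C) ⊓ (¬B ⊓ ¬A)) unsat w.r.t. T
   all branches close; clash {A, ¬A} at x₀
2. Hence (∃r.B ⊓ C) ⊑ (B ⊔ A): entailed.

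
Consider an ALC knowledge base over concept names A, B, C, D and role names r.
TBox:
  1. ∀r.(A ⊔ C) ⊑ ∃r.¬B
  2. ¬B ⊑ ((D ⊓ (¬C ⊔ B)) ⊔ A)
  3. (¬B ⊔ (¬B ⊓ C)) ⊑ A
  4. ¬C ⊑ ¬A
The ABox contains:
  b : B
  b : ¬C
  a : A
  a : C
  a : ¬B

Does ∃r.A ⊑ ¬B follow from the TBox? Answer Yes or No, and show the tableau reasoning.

1. ∃r.A ⊑ ¬B  ⇔  (∃r.A ⊓ B) unsat w.r.t. T
   open: L(x₀) ⊇ {B, C, ∃r.(¬A ⊓ ¬C), ∃r.A} (+ ∃-successors)
2. Hence ∃r.A ⊑ ¬B: not entailed.

No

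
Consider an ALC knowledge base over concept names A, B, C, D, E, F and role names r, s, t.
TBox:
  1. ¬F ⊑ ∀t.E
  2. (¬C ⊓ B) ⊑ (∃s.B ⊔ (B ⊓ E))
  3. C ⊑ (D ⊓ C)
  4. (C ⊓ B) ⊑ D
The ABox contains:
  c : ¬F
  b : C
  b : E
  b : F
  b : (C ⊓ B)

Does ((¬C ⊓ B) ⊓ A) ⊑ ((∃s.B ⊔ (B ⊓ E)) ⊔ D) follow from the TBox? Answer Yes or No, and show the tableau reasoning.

Yes

1. ((¬C ⊓ B) ⊓ A) ⊑ ((∃s.B ⊔ (B ⊓ E)) ⊔ D)  ⇔  (((¬C ⊓ B) ⊓ A) ⊓ ((∀s.¬B ⊓ (¬B ⊔ ¬E)) ⊓ ¬D)) unsat w.r.t. T
   all branches close; clash {E, ¬E} at x₀
2. Hence ((¬C ⊓ B) ⊓ A) ⊑ ((∃s.B ⊔ (B ⊓ E)) ⊔ D): entailed.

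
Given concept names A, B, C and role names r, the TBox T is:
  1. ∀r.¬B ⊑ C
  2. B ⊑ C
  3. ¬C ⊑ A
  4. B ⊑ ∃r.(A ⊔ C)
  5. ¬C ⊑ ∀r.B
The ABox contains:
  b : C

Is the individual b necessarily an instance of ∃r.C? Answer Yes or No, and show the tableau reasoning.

No

1. b : ∃r.C?  L(b) = {C} ∪ {∀r.¬C}
   open: L(b) ⊇ {C, ¬B, ∀r.¬C} — b ∉ ∃r.C possible
2. Hence b : ∃r.C: not entailed.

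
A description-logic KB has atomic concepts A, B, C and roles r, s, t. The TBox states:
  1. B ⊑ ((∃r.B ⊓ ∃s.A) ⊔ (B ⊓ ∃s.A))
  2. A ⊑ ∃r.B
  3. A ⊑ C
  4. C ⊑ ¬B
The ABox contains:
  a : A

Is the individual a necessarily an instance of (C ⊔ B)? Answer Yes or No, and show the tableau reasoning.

1. a : (C ⊔ B)?  L(a) = {A} ∪ {(¬C ⊓ ¬B)}
   clash {C, ¬C} at a — a ∈ (C ⊔ B)
2. Hence a : (C ⊔ B): entailed.

Yes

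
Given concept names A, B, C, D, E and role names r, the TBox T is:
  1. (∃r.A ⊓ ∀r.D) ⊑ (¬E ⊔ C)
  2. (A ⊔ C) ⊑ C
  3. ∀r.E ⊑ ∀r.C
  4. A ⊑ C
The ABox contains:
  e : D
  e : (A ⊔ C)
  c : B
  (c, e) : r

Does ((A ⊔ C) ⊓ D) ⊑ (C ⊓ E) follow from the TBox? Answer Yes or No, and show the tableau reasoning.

No

1. ((A ⊔ C) ⊓ D) ⊑ (C ⊓ E)  ⇔  (((A ⊔ C) ⊓ D) ⊓ (¬C ⊔ ¬E)) unsat w.r.t. T
   apply at x₀: (A ⊔ C)⊑C
   open: L(x₀) ⊇ {A, C, D, ¬E, ∀r.¬A, …} (+ ∃-successors)
2. Hence ((A ⊔ C) ⊓ D) ⊑ (C ⊓ E): not entailed.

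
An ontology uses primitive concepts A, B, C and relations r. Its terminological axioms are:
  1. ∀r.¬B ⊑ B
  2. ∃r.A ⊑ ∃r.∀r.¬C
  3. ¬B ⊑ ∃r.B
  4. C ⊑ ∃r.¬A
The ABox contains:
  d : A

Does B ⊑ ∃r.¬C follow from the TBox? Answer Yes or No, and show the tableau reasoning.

1. B ⊑ ∃r.¬C  ⇔  (B ⊓ ∀r.C) unsat w.r.t. T
   open: L(x₀) ⊇ {B, ¬C, ∀r.C, ∀r.¬A}
2. Hence B ⊑ ∃r.¬C: not entailed.

No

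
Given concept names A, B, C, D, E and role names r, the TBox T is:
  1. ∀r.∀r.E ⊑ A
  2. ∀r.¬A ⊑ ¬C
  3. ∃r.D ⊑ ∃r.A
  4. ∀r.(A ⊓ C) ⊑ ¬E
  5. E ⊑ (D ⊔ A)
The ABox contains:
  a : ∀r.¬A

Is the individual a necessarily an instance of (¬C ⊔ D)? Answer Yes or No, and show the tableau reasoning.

1. a : (¬C ⊔ D)?  L(a) = {∀r.¬A} ∪ {(C ⊓ ¬D)}
   clash {C, ¬C} at a — a ∈ (¬C ⊔ D)
2. Hence a : (¬C ⊔ D): entailed.

Yes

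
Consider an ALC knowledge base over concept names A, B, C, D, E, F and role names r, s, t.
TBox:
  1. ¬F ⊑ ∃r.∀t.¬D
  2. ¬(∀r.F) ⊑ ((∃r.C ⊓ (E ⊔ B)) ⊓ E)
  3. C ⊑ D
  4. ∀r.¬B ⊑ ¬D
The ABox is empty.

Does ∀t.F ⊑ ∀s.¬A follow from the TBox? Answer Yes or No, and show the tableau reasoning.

1. ∀t.F ⊑ ∀s.¬A  ⇔  (∀t.F ⊓ ∃s.A) unsat w.r.t. T
   open: L(x₀) ⊇ {F, ¬C, ∀r.F, ∀t.F, ∃r.B, …} (+ ∃-successors)
2. Hence ∀t.F ⊑ ∀s.¬A: not entailed.

No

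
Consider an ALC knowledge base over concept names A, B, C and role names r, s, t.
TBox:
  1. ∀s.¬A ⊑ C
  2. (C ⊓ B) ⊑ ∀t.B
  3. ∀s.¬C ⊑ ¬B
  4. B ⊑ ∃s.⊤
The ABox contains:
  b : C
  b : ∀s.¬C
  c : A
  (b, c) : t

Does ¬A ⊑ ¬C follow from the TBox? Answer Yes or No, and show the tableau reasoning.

No

1. ¬A ⊑ ¬C  ⇔  (¬A ⊓ C) unsat w.r.t. T
   open: L(x₀) ⊇ {C, ¬A, ¬B}
2. Hence ¬A ⊑ ¬C: not entailed.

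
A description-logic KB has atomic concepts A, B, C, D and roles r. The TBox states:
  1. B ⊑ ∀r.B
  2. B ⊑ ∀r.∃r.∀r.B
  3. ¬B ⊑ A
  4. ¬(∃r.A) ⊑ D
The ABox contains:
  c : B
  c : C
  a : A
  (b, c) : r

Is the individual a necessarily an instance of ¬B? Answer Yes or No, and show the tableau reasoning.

No

1. a : ¬B?  L(a) = {A} ∪ {B}
   apply at a: B⊑∀r.B; B⊑∀r.∃r.∀r.B
   open: L(a) ⊇ {A, B, ∀r.B, ∀r.∃r.∀r.B, ∃r.A} (+ ∃-successors) — a ∉ ¬B possible
2. Hence a : ¬B: not entailed.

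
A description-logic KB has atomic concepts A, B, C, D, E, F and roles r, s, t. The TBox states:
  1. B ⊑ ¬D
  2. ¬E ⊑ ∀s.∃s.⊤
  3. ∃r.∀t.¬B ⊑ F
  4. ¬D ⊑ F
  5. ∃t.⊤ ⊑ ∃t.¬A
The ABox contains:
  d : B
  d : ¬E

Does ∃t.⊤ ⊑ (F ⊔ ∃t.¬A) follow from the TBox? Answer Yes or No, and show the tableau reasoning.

1. ∃t.⊤ ⊑ (F ⊔ ∃t.¬A)  ⇔  (∃t.⊤ ⊓ (¬F ⊓ ∀t.A)) unsat w.r.t. T
   all branches close; clash {F, ¬F} at x₀
2. Hence ∃t.⊤ ⊑ (F ⊔ ∃t.¬A): entailed.

Yes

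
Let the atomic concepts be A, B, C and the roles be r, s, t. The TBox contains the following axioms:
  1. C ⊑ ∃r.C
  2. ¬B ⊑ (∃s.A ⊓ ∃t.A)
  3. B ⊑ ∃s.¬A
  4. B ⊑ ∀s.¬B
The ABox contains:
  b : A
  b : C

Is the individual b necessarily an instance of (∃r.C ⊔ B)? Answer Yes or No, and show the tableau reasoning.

1. b : (∃r.C ⊔ B)?  L(b) = {A, C} ∪ {(∀r.¬C ⊓ ¬B)}
   clash {C, ¬C} at an ∃-successor — b ∈ (∃r.C ⊔ B)
2. Hence b : (∃r.C ⊔ B): entailed.

Yes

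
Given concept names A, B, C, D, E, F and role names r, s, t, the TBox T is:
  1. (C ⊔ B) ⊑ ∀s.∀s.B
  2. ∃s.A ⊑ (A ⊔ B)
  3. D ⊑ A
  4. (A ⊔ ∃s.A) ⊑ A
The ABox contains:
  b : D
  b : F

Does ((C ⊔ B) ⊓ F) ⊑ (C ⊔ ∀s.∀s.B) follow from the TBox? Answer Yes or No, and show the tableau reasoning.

Yes

1. ((C ⊔ B) ⊓ F) ⊑ (C ⊔ ∀s.∀s.B)  ⇔  (((C ⊔ B) ⊓ F) ⊓ (¬C ⊓ ∃s.∃s.¬B)) unsat w.r.t. T
   all branches close; clash {B, ¬B} at an ∃-successor
2. Hence ((C ⊔ B) ⊓ F) ⊑ (C ⊔ ∀s.∀s.B): entailed.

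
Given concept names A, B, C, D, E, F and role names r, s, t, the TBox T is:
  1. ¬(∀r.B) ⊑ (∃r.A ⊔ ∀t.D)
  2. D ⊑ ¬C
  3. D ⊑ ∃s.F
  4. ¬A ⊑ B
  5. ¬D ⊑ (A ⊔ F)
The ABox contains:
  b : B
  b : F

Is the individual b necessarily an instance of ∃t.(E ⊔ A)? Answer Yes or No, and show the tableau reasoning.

No

1. b : ∃t.(E ⊔ A)?  L(b) = {B, F} ∪ {∀t.(¬E ⊓ ¬A)}
   open: L(b) ⊇ {B, D, F, ¬C, ∀r.B, …} (+ ∃-successors) — b ∉ ∃t.(E ⊔ A) possible
2. Hence b : ∃t.(E ⊔ A): not entailed.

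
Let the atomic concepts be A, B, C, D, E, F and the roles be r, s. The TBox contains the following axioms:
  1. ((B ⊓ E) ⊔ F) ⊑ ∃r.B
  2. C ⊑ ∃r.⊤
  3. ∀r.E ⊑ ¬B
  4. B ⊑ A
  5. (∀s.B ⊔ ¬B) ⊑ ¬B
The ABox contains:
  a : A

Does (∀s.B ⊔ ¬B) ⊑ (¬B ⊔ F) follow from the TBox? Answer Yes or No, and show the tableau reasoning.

1. (∀s.B ⊔ ¬B) ⊑ (¬B ⊔ F)  ⇔  ((∀s.B ⊔ ¬B) ⊓ (B ⊓ ¬F)) unsat w.r.t. T
   all branches close; clash {B, ¬B} at x₀
2. Hence (∀s.B ⊔ ¬B) ⊑ (¬B ⊔ F): entailed.

Yes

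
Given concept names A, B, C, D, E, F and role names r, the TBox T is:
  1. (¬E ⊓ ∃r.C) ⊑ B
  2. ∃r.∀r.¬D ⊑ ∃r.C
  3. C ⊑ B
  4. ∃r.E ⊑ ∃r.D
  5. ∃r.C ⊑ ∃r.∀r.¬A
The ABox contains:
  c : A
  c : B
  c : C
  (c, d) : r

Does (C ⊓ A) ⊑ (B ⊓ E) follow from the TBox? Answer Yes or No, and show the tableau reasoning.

No

1. (C ⊓ A) ⊑ (B ⊓ E)  ⇔  ((C ⊓ A) ⊓ (¬B ⊔ ¬E)) unsat w.r.t. T
   apply at x₀: C⊑B
   open: L(x₀) ⊇ {A, B, C, ¬E, ∀r.¬C, …}
2. Hence (C ⊓ A) ⊑ (B ⊓ E): not entailed.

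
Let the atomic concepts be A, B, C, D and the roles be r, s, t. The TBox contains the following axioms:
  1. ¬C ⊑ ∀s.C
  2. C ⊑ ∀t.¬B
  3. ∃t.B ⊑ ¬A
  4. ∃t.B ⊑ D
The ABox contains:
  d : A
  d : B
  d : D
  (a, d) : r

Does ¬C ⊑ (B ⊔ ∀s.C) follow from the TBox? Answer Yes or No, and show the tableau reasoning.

Yes

1. ¬C ⊑ (B ⊔ ∀s.C)  ⇔  (¬C ⊓ (¬B ⊓ ∃s.¬C)) unsat w.r.t. T
   all branches close; clash {C, ¬C} at an ∃-successor
2. Hence ¬C ⊑ (B ⊔ ∀s.C): entailed.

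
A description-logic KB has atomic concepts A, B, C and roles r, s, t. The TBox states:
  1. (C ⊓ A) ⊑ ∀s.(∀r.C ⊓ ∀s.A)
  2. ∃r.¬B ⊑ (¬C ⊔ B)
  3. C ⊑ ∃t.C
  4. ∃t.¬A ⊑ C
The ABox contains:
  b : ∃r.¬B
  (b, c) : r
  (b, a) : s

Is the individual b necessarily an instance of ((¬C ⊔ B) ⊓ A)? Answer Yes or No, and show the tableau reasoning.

No

1. b : ((¬C ⊔ B) ⊓ A)?  L(b) = {∃r.¬B} ∪ {((C ⊓ ¬B) ⊔ ¬A)}
   apply at b: ∃r.¬B⊑(¬C ⊔ B)
   open: L(b) ⊇ {¬A, ¬C, ∀t.A, ∃r.¬B} (+ ∃-successors) — b ∉ ((¬C ⊔ B) ⊓ A) possible
2. Hence b : ((¬C ⊔ B) ⊓ A): not entailed.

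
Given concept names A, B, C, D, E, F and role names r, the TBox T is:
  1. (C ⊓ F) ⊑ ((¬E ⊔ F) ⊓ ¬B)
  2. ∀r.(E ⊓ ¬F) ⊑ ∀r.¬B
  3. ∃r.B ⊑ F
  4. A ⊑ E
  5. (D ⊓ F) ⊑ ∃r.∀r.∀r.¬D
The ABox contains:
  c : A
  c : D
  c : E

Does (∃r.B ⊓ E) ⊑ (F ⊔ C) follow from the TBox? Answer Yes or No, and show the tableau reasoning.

1. (∃r.B ⊓ E) ⊑ (F ⊔ C)  ⇔  ((∃r.B ⊓ E) ⊓ (¬F ⊓ ¬C)) unsat w.r.t. T
   all branches close; clash {F, ¬F} at x₀
2. Hence (∃r.B ⊓ E) ⊑ (F ⊔ C): entailed.

Yes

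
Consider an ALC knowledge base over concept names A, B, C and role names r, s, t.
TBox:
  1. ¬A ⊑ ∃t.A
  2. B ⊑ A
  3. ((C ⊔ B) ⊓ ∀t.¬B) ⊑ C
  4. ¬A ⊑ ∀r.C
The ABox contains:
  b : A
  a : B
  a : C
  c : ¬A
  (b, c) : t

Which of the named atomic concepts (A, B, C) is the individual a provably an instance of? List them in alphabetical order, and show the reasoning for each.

{A, B, C}

1. a : A?  L(a) = {B, C} ∪ {¬A}
   clash {A, ¬A} at a — a ∈ A
2. a : B?  L(a) = {B, C} ∪ {¬B}
   clash {B, ¬B} at a — a ∈ B
3. a : C?  L(a) = {B, C} ∪ {¬C}
   clash {C, ¬C} at a — a ∈ C
4. Entailed for a: {A, B, C}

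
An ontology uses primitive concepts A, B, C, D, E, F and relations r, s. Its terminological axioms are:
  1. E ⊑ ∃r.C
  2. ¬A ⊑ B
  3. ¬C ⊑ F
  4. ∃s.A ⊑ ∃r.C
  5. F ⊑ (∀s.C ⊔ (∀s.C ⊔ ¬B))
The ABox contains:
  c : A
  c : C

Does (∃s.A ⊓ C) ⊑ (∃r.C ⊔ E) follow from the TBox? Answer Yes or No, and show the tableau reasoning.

Yes

1. (∃s.A ⊓ C) ⊑ (∃r.C ⊔ E)  ⇔  ((∃s.A ⊓ C) ⊓ (∀r.¬C ⊓ ¬E)) unsat w.r.t. T
   all branches close; clash {B, ¬B} at x₀
2. Hence (∃s.A ⊓ C) ⊑ (∃r.C ⊔ E): entailed.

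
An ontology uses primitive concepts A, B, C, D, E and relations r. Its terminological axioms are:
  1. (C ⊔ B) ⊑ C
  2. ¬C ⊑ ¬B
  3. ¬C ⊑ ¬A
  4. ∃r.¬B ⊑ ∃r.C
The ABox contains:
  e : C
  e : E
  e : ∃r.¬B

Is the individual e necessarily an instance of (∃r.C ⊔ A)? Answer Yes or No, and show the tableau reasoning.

1. e : (∃r.C ⊔ A)?  L(e) = {C, E, ∃r.¬B} ∪ {(∀r.¬C ⊓ ¬A)}
   clash {C, ¬C} at an ∃-successor — e ∈ (∃r.C ⊔ A)
2. Hence e : (∃r.C ⊔ A): entailed.

Yes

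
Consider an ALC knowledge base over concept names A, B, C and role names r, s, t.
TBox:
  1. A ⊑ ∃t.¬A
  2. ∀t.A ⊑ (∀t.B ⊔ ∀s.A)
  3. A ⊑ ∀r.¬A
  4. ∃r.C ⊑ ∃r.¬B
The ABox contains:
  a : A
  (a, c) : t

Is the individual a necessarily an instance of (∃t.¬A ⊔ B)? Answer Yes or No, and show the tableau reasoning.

1. a : (∃t.¬A ⊔ B)?  L(a) = {A} ∪ {(∀t.A ⊓ ¬B)}
   clash {A, ¬A} at an ∃-successor — a ∈ (∃t.¬A ⊔ B)
2. Hence a : (∃t.¬A ⊔ B): entailed.

Yes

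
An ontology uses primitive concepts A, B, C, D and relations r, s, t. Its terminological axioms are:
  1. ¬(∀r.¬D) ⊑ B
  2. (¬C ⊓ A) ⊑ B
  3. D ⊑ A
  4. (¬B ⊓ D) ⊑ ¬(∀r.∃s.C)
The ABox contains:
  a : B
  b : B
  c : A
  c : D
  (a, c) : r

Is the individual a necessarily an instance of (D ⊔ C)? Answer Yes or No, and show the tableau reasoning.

1. a : (D ⊔ C)?  L(a) = {B} ∪ {(¬D ⊓ ¬C)}
   open: L(a) ⊇ {B, ¬C, ¬D} — a ∉ (D ⊔ C) possible
2. Hence a : (D ⊔ C): not entailed.

No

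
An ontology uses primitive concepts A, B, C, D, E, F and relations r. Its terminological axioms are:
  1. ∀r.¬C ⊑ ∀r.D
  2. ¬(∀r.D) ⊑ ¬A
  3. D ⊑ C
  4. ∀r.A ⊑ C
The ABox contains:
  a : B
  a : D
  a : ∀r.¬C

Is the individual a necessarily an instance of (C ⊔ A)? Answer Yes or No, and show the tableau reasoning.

Yes

1. a : (C ⊔ A)?  L(a) = {B, D, ∀r.¬C} ∪ {(¬C ⊓ ¬A)}
   clash {C, ¬C} at a — a ∈ (C ⊔ A)
2. Hence a : (C ⊔ A): entailed.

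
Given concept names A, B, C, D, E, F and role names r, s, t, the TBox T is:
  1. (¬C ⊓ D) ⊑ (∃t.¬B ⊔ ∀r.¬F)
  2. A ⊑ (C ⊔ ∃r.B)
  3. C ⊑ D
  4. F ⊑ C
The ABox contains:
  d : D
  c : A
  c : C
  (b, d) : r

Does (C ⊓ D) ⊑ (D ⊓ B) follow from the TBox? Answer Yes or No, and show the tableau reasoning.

No

1. (C ⊓ D) ⊑ (D ⊓ B)  ⇔  ((C ⊓ D) ⊓ (¬D ⊔ ¬B)) unsat w.r.t. T
   open: L(x₀) ⊇ {C, D, ¬A, ¬B}
2. Hence (C ⊓ D) ⊑ (D ⊓ B): not entailed.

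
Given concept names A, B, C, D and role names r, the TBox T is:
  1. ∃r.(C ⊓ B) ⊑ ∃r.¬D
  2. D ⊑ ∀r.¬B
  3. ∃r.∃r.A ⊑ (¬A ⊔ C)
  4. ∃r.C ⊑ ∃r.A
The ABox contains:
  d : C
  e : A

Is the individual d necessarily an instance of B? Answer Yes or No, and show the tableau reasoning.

1. d : B?  L(d) = {C} ∪ {¬B}
   open: L(d) ⊇ {C, ¬B, ¬D, ∀r.(¬C ⊔ ¬B), ∀r.¬C, …} — d ∉ B possible
2. Hence d : B: not entailed.

No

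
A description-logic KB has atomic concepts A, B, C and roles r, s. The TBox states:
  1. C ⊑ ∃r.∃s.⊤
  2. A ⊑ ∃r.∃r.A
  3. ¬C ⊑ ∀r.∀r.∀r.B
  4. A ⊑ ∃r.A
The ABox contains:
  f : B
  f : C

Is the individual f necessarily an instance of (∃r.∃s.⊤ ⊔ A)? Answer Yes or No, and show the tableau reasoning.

1. f : (∃r.∃s.⊤ ⊔ A)?  L(f) = {B, C} ∪ {(∀r.∀s.⊥ ⊓ ¬A)}
   clash ⊥ at an ∃-successor — f ∈ (∃r.∃s.⊤ ⊔ A)
2. Hence f : (∃r.∃s.⊤ ⊔ A): entailed.

Yes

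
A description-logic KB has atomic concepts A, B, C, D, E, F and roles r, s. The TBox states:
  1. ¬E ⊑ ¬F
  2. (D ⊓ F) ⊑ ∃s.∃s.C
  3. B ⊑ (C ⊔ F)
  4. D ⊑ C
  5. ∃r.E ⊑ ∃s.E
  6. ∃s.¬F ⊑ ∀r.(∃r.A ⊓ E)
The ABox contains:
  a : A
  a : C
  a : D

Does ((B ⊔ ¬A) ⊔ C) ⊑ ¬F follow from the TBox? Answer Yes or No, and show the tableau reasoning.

1. ((B ⊔ ¬A) ⊔ C) ⊑ ¬F  ⇔  (((B ⊔ ¬A) ⊔ C) ⊓ F) unsat w.r.t. T
   open: L(x₀) ⊇ {E, F, ¬A, ¬B, ¬D, …}
2. Hence ((B ⊔ ¬A) ⊔ C) ⊑ ¬F: not entailed.

No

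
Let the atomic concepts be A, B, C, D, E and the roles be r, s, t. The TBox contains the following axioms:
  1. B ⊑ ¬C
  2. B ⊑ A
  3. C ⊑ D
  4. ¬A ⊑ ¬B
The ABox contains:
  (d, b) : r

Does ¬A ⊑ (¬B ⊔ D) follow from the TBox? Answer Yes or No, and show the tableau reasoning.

1. ¬A ⊑ (¬B ⊔ D)  ⇔  (¬A ⊓ (B ⊓ ¬D)) unsat w.r.t. T
   all branches close; clash {B, ¬B} at x₀
2. Hence ¬A ⊑ (¬B ⊔ D): entailed.

Yes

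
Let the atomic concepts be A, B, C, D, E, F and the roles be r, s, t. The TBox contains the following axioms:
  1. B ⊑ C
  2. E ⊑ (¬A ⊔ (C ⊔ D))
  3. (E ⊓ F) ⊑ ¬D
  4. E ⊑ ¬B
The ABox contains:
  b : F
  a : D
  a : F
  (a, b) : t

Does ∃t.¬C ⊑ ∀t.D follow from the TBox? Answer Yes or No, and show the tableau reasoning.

1. ∃t.¬C ⊑ ∀t.D  ⇔  (∃t.¬C ⊓ ∃t.¬D) unsat w.r.t. T
   open: L(x₀) ⊇ {¬B, ¬E, ∃t.¬C, ∃t.¬D} (+ ∃-successors)
2. Hence ∃t.¬C ⊑ ∀t.D: not entailed.

No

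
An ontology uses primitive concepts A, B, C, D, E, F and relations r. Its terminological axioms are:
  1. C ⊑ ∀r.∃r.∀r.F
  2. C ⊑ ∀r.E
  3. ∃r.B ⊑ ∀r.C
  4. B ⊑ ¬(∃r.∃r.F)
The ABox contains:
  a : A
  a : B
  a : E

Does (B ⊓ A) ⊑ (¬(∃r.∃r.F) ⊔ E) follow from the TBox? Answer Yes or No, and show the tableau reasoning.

1. (B ⊓ A) ⊑ (¬(∃r.∃r.F) ⊔ E)  ⇔  ((B ⊓ A) ⊓ (∃r.∃r.F ⊓ ¬E)) unsat w.r.t. T
   all branches close; clash {F, ¬F} at an ∃-successor
2. Hence (B ⊓ A) ⊑ (¬(∃r.∃r.F) ⊔ E): entailed.

Yes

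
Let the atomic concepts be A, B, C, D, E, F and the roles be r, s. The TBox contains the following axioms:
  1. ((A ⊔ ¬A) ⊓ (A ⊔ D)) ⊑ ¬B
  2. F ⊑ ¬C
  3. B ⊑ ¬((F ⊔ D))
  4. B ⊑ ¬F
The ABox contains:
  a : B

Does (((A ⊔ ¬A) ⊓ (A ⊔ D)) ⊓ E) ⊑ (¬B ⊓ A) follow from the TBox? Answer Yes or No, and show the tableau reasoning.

1. (((A ⊔ ¬A) ⊓ (A ⊔ D)) ⊓ E) ⊑ (¬B ⊓ A)  ⇔  ((((A ⊔ ¬A) ⊓ (A ⊔ D)) ⊓ E) ⊓ (B ⊔ ¬A)) unsat w.r.t. T
   apply at x₀: ((A ⊔ ¬A) ⊓ (A ⊔ D))⊑¬B
   open: L(x₀) ⊇ {D, E, ¬A, ¬B, ¬F}
2. Hence (((A ⊔ ¬A) ⊓ (A ⊔ D)) ⊓ E) ⊑ (¬B ⊓ A): not entailed.

No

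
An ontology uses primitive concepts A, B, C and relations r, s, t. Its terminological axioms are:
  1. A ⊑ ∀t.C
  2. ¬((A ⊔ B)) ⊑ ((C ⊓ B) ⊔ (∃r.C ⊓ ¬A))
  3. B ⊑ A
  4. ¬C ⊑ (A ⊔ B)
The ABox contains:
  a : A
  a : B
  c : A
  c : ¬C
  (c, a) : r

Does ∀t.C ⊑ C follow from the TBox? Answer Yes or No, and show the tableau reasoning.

1. ∀t.C ⊑ C  ⇔  (∀t.C ⊓ ¬C) unsat w.r.t. T
   apply at x₀: ¬C⊑(A ⊔ B)
   open: L(x₀) ⊇ {A, ¬C, ∀t.C}
2. Hence ∀t.C ⊑ C: not entailed.

No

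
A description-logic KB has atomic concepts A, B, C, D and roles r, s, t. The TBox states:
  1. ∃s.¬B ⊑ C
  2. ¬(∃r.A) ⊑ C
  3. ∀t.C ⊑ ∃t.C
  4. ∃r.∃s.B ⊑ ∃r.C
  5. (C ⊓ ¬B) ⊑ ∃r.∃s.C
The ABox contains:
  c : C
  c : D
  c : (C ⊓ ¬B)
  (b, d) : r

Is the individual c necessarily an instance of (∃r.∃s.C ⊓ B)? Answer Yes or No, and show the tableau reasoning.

No

1. c : (∃r.∃s.C ⊓ B)?  L(c) = {C, D, (C ⊓ ¬B)} ∪ {(∀r.∀s.¬C ⊔ ¬B)}
   apply at c: (C ⊓ ¬B)⊑∃r.∃s.C
   open: L(c) ⊇ {C, D, ¬B, ∀r.∀s.¬B, ∃r.∃s.C, …} (+ ∃-successors) — c ∉ (∃r.∃s.C ⊓ B) possible
2. Hence c : (∃r.∃s.C ⊓ B): not entailed.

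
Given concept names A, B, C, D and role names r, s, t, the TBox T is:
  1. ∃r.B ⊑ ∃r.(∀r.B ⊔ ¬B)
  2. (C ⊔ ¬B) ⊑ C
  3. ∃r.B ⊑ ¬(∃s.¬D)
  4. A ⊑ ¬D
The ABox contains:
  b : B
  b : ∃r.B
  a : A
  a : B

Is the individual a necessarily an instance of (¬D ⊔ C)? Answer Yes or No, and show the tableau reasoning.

Yes

1. a : (¬D ⊔ C)?  L(a) = {A, B} ∪ {(D ⊓ ¬C)}
   clash {D, ¬D} at a — a ∈ (¬D ⊔ C)
2. Hence a : (¬D ⊔ C): entailed.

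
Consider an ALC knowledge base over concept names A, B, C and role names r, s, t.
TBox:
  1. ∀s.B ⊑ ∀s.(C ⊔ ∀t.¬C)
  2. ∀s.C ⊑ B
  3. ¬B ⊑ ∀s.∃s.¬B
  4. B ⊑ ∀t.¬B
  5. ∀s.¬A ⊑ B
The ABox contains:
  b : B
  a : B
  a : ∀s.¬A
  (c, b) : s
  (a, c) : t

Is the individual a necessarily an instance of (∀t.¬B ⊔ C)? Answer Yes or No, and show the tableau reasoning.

1. a : (∀t.¬B ⊔ C)?  L(a) = {B, ∀s.¬A} ∪ {(∃t.B ⊓ ¬C)}
   clash {B, ¬B} at an ∃-successor — a ∈ (∀t.¬B ⊔ C)
2. Hence a : (∀t.¬B ⊔ C): entailed.

Yes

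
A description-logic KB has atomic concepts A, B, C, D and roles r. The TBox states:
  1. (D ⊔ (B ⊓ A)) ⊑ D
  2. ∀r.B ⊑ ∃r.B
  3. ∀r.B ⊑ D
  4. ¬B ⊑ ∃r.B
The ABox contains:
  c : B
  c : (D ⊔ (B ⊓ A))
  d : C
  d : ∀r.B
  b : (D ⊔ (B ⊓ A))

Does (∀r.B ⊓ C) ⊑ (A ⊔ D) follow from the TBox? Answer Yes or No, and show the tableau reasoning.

Yes

1. (∀r.B ⊓ C) ⊑ (A ⊔ D)  ⇔  ((∀r.B ⊓ C) ⊓ (¬A ⊓ ¬D)) unsat w.r.t. T
   all branches close; clash {D, ¬D} at x₀
2. Hence (∀r.B ⊓ C) ⊑ (A ⊔ D): entailed.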